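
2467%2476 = 2467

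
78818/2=39409 = 39409.00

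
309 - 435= - 126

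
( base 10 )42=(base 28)1E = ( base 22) 1K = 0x2A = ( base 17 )28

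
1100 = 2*550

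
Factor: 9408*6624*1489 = 92792383488 = 2^11*3^3*7^2*23^1 *1489^1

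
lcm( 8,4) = 8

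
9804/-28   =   - 2451/7 = -350.14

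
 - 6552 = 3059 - 9611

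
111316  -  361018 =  - 249702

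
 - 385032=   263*( - 1464 ) 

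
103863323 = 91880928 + 11982395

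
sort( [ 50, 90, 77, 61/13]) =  [ 61/13,50, 77, 90] 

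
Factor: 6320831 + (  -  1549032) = 4771799 =31^1 *153929^1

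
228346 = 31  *7366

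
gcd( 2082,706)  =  2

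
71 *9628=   683588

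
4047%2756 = 1291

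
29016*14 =406224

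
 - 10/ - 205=2/41 = 0.05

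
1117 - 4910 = - 3793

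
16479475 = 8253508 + 8225967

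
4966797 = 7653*649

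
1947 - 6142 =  - 4195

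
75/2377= 75/2377 = 0.03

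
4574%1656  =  1262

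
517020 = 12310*42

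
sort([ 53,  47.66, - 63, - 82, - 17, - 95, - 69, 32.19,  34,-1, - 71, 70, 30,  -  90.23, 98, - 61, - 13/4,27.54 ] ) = [  -  95, - 90.23,-82, - 71, - 69, - 63 , - 61,-17, - 13/4, - 1,27.54, 30, 32.19, 34,47.66,53, 70 , 98] 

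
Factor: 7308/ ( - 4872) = -3/2 = - 2^( - 1)*3^1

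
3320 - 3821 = - 501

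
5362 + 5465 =10827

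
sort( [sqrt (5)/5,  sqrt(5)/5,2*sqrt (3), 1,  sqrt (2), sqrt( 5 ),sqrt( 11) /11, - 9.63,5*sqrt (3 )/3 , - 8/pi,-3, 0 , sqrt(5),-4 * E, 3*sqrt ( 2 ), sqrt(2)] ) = [ -4 * E,  -  9.63, - 3, - 8/pi,0,sqrt(  11) /11, sqrt( 5) /5, sqrt( 5)/5, 1,sqrt( 2 ), sqrt( 2),sqrt( 5), sqrt( 5), 5 * sqrt( 3) /3, 2 * sqrt( 3 ), 3  *  sqrt( 2)]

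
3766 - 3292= 474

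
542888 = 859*632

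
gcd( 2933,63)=7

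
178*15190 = 2703820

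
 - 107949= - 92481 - 15468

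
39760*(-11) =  - 437360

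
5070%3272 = 1798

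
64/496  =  4/31= 0.13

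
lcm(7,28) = 28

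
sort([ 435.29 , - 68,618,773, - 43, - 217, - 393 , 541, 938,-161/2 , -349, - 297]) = [ - 393, - 349,-297, - 217, - 161/2, - 68, - 43,435.29,541,618, 773,938 ]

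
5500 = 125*44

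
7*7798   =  54586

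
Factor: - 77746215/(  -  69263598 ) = 2^( - 1) *5^1 * 307^1*16883^1*11543933^( - 1) = 25915405/23087866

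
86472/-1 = -86472/1  =  -86472.00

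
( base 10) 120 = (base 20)60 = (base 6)320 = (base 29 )44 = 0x78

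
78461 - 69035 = 9426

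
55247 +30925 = 86172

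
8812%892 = 784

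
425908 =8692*49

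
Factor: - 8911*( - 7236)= 2^2*3^3*7^1*19^1*67^2 = 64479996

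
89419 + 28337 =117756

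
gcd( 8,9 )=1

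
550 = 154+396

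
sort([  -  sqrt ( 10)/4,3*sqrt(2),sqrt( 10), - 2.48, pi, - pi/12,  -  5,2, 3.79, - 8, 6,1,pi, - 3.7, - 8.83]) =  [-8.83,-8, - 5,-3.7,-2.48,  -  sqrt(10) /4, - pi/12,1, 2, pi, pi , sqrt(10), 3.79,  3*sqrt( 2),  6] 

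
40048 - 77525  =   - 37477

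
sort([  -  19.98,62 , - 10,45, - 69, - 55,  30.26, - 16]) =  [ - 69, - 55, - 19.98,-16 , - 10, 30.26, 45, 62]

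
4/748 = 1/187 = 0.01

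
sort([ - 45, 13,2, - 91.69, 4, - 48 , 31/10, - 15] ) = [ - 91.69, - 48, - 45, - 15,2,31/10,4, 13]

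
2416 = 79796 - 77380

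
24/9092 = 6/2273 =0.00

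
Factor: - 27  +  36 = 3^2=9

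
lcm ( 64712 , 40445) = 323560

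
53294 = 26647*2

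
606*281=170286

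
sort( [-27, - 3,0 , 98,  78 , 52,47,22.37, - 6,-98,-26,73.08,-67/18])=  [-98, - 27,-26, - 6,  -  67/18, - 3 , 0,22.37, 47,52,  73.08,78, 98]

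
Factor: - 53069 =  - 53069^1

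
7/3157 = 1/451 = 0.00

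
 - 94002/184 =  - 47001/92 = - 510.88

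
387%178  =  31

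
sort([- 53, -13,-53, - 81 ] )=[-81, - 53,-53, - 13 ] 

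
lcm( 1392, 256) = 22272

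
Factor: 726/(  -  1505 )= - 2^1*3^1*5^( - 1) * 7^( - 1)*11^2* 43^ (-1)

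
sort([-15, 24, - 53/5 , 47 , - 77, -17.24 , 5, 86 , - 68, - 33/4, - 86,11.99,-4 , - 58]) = [ - 86, - 77, - 68, - 58 ,-17.24, - 15, - 53/5,- 33/4 , - 4,  5,11.99, 24 , 47, 86] 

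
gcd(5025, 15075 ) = 5025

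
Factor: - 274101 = -3^1*91367^1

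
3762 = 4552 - 790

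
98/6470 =49/3235 =0.02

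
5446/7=778 = 778.00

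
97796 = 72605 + 25191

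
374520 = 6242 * 60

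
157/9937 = 157/9937 = 0.02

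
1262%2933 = 1262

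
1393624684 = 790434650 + 603190034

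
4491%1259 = 714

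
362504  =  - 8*( - 45313)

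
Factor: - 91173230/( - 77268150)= 3^( - 2)*5^( - 1)* 71^1 * 128413^1*171707^( - 1)= 9117323/7726815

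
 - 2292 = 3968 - 6260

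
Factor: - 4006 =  - 2^1*2003^1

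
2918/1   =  2918 = 2918.00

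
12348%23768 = 12348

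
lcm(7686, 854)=7686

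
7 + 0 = 7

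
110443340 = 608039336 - 497595996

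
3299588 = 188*17551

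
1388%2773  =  1388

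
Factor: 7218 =2^1 * 3^2*401^1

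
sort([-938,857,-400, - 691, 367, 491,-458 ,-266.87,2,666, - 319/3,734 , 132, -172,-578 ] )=[ - 938, -691,-578, - 458 ,-400, -266.87, - 172, -319/3,2,  132, 367,491,666, 734, 857 ]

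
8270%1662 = 1622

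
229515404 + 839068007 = 1068583411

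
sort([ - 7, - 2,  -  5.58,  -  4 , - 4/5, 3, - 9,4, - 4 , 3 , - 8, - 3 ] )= [ - 9, - 8 , - 7, - 5.58, - 4, - 4, - 3, - 2, - 4/5, 3 , 3, 4]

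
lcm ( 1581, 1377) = 42687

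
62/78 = 31/39 = 0.79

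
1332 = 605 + 727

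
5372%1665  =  377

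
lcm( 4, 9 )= 36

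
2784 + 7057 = 9841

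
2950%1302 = 346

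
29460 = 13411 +16049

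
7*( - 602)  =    -  4214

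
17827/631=17827/631 = 28.25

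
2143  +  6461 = 8604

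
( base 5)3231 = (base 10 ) 441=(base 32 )dp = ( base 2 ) 110111001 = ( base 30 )EL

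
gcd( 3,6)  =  3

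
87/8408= 87/8408 = 0.01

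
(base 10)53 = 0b110101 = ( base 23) 27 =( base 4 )311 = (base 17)32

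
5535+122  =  5657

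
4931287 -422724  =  4508563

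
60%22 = 16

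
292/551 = 292/551 = 0.53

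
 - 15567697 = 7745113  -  23312810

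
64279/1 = 64279 = 64279.00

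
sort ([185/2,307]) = [185/2, 307]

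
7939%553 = 197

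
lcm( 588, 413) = 34692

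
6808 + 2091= 8899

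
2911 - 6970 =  - 4059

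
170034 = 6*28339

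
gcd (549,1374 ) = 3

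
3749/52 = 72+5/52 = 72.10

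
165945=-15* (-11063)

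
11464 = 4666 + 6798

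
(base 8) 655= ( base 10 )429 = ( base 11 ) 360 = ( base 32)dd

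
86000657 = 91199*943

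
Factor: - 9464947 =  - 433^1*21859^1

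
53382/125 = 427 + 7/125 = 427.06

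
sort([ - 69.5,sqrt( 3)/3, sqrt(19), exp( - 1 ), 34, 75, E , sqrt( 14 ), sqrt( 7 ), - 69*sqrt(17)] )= [ - 69*sqrt( 17), -69.5, exp( - 1),sqrt( 3 ) /3, sqrt( 7 ),E,sqrt( 14 ), sqrt( 19 ),34 , 75 ] 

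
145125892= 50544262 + 94581630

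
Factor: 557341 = 151^1*3691^1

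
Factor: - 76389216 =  - 2^5*3^1*83^1*9587^1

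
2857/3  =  2857/3=952.33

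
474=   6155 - 5681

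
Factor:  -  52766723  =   - 6299^1*8377^1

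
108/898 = 54/449=0.12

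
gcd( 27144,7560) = 72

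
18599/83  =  18599/83 = 224.08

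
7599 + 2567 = 10166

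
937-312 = 625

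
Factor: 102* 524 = 2^3*3^1 * 17^1*131^1= 53448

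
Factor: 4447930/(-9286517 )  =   - 2^1*5^1*444793^1*9286517^( - 1)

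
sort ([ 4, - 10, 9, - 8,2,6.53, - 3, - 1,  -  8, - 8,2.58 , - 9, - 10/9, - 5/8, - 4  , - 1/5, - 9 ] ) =[ - 10,-9, - 9, - 8,-8, - 8, - 4, - 3, - 10/9 , - 1, - 5/8,-1/5,2,2.58, 4, 6.53, 9 ]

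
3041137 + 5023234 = 8064371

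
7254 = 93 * 78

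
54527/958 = 54527/958 = 56.92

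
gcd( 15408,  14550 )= 6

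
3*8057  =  24171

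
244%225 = 19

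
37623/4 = 37623/4= 9405.75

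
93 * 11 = 1023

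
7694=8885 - 1191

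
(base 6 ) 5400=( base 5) 14344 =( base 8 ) 2310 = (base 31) 18f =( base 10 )1224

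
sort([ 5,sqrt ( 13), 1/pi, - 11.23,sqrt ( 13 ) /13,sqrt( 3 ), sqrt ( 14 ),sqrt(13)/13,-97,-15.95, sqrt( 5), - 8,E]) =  [  -  97, - 15.95, - 11.23,  -  8,sqrt(13 )/13,sqrt(13)/13,1/pi,sqrt (3),sqrt( 5), E,sqrt (13),  sqrt( 14), 5]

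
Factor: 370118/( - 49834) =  - 185059/24917  =  - 7^1* 24917^( - 1)*26437^1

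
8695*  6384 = 55508880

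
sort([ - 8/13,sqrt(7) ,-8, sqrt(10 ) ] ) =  [ - 8,- 8/13,sqrt( 7), sqrt( 10) ]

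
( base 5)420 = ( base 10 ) 110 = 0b1101110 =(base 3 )11002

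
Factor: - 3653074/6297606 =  - 3^( - 2)*7^(-1 )*151^ (  -  1 )*331^( -1)*1826537^1 = -1826537/3148803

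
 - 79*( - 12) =948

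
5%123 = 5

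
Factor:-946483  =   - 173^1*5471^1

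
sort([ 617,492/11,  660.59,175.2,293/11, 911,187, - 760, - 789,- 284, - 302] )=[ - 789, - 760,  -  302, - 284, 293/11 , 492/11,175.2,187,617 , 660.59,911 ]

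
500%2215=500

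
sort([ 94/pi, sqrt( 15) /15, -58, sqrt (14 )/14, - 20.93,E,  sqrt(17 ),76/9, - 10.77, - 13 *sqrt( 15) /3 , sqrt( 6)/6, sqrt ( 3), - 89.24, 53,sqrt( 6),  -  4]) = [ - 89.24, - 58, - 20.93, - 13 *sqrt(15 )/3,-10.77, - 4,sqrt( 15) /15,  sqrt(14)/14,sqrt (6)/6,sqrt(3), sqrt( 6) , E, sqrt(17 ),76/9,  94/pi,53]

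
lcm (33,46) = 1518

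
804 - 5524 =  - 4720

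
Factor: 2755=5^1*19^1*29^1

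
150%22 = 18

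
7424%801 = 215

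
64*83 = 5312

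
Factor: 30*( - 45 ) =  -1350 =- 2^1*3^3*5^2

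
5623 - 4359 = 1264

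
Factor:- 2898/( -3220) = 2^( - 1 )*3^2  *5^ ( - 1) = 9/10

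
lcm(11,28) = 308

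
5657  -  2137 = 3520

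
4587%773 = 722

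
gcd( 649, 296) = 1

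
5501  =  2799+2702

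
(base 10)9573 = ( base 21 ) 10EI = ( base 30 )aj3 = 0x2565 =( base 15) 2C83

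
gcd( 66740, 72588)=4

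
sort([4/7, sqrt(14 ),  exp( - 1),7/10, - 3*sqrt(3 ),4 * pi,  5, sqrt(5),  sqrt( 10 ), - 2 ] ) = [ - 3*sqrt(3 ) ,-2, exp( - 1 ),  4/7,  7/10, sqrt(5) , sqrt( 10 ),  sqrt( 14),5, 4 * pi]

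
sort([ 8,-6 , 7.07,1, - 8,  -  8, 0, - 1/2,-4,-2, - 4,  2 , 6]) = [-8,-8, - 6, - 4, - 4,- 2, - 1/2,  0, 1,2,6,7.07,  8]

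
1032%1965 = 1032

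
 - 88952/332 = -22238/83 = - 267.93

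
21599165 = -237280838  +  258880003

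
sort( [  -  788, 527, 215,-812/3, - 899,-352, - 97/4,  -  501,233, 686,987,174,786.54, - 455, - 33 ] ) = [ - 899,  -  788,-501,- 455 , - 352,  -  812/3, - 33, - 97/4, 174,  215,233, 527  ,  686,786.54,  987 ] 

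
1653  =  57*29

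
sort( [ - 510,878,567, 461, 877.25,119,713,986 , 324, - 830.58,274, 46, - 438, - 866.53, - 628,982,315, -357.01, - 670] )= [ - 866.53, - 830.58, - 670, - 628, - 510, - 438, - 357.01, 46 , 119,274, 315,324,461,567, 713,877.25,878, 982,986] 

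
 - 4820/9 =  - 4820/9=   - 535.56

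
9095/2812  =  9095/2812 = 3.23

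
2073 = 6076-4003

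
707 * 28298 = 20006686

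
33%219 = 33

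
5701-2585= 3116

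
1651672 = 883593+768079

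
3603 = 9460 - 5857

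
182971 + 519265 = 702236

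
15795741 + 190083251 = 205878992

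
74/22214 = 37/11107 =0.00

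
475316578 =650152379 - 174835801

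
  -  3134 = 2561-5695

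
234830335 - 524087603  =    -  289257268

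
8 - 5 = 3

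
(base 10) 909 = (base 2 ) 1110001101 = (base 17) 328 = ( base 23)1gc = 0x38D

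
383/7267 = 383/7267 = 0.05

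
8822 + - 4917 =3905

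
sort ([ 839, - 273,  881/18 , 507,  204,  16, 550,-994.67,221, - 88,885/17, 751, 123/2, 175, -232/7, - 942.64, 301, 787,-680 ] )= [ - 994.67, - 942.64,-680,-273, - 88, - 232/7, 16, 881/18, 885/17, 123/2,175,204, 221, 301, 507, 550, 751,787,839]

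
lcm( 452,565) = 2260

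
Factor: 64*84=2^8*3^1*7^1 = 5376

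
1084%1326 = 1084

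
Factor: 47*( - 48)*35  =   - 2^4*3^1 * 5^1*7^1*47^1 =- 78960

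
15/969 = 5/323 = 0.02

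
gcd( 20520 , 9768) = 24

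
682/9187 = 682/9187 = 0.07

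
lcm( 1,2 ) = 2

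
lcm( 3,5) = 15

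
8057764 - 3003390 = 5054374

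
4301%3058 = 1243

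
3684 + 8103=11787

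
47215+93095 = 140310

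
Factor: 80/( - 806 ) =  - 40/403 = - 2^3*5^1*13^(  -  1 )*31^(  -  1)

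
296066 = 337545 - 41479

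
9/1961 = 9/1961= 0.00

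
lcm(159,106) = 318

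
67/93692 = 67/93692 = 0.00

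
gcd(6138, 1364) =682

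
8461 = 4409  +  4052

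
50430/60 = 1681/2  =  840.50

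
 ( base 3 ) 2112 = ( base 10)68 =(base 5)233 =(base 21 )35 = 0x44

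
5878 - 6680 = -802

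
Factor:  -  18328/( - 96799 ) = 2^3 * 29^1*79^1*96799^( -1 ) 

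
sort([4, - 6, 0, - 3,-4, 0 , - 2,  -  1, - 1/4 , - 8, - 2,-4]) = [ - 8, - 6 ,-4,  -  4, - 3, - 2, - 2, -1, - 1/4, 0, 0,4] 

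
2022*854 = 1726788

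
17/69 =17/69 = 0.25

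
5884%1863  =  295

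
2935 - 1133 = 1802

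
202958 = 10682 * 19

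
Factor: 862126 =2^1*431063^1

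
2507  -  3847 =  - 1340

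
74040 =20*3702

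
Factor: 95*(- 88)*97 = -810920 = - 2^3*5^1  *  11^1 * 19^1*97^1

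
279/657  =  31/73 =0.42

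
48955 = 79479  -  30524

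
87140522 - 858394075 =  - 771253553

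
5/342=5/342 = 0.01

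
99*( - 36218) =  - 3585582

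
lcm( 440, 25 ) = 2200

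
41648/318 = 20824/159 = 130.97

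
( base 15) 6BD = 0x5F8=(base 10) 1528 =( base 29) 1NK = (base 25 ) 2b3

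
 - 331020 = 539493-870513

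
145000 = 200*725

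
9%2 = 1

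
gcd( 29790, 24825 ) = 4965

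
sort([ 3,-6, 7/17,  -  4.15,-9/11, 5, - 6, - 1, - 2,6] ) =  [ - 6, - 6, - 4.15, - 2, - 1, - 9/11,7/17, 3, 5,6]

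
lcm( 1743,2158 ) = 45318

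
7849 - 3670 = 4179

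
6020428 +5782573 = 11803001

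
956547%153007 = 38505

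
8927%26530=8927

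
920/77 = 920/77=11.95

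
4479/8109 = 1493/2703 = 0.55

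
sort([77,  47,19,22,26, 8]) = [8,19,22,26,47, 77]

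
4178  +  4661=8839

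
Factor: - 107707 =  - 37^1*41^1*71^1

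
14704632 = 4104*3583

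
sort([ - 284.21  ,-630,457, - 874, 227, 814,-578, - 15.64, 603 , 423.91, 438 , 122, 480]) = [ - 874, - 630, - 578, - 284.21, - 15.64, 122, 227, 423.91,438 , 457, 480,603, 814]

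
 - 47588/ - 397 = 47588/397 = 119.87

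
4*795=3180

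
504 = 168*3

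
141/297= 47/99 = 0.47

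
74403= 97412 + -23009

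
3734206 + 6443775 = 10177981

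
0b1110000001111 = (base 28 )94F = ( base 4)1300033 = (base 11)5440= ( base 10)7183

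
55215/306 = 180 + 15/34 = 180.44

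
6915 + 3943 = 10858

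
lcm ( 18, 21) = 126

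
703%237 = 229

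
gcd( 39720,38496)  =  24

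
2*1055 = 2110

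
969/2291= 969/2291 = 0.42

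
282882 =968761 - 685879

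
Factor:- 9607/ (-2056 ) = 2^(  -  3 )*13^1 * 257^ ( -1 ) * 739^1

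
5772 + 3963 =9735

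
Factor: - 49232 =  - 2^4*17^1*181^1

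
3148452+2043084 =5191536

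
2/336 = 1/168 = 0.01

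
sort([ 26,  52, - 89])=[-89,26,52] 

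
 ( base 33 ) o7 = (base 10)799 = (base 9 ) 1077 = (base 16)31F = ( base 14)411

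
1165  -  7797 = -6632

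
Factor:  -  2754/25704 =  - 3/28 = - 2^(  -  2 )*3^1*7^ ( - 1 )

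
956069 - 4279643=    - 3323574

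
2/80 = 1/40= 0.03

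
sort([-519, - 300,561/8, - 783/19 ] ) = [-519,-300, - 783/19 , 561/8 ] 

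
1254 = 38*33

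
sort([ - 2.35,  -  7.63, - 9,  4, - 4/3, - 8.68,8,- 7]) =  [  -  9, - 8.68 , - 7.63, - 7 ,-2.35, - 4/3, 4, 8] 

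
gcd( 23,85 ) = 1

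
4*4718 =18872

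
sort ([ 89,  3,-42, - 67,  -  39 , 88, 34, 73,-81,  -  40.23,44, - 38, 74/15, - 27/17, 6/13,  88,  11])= [ - 81,-67, - 42,  -  40.23,- 39, - 38,-27/17,6/13, 3,74/15,11, 34, 44,  73,  88, 88,  89]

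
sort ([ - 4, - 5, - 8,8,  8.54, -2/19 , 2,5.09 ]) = [-8, - 5, - 4, - 2/19, 2,5.09, 8 , 8.54]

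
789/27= 29 + 2/9 = 29.22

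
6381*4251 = 27125631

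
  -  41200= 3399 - 44599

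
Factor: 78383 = 103^1*761^1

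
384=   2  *192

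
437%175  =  87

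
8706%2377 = 1575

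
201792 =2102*96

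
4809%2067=675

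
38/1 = 38 = 38.00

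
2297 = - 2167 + 4464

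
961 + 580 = 1541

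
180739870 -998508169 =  - 817768299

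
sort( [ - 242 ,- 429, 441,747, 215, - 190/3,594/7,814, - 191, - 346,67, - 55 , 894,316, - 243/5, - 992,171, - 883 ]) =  [ - 992,-883, - 429, - 346, - 242, - 191, - 190/3, - 55 ,-243/5, 67,594/7 , 171, 215,316,441,747, 814, 894 ]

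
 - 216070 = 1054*( - 205) 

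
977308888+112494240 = 1089803128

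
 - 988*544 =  - 537472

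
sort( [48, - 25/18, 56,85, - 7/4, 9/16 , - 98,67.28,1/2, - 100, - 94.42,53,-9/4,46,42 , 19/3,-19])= [ - 100,-98,-94.42, - 19, - 9/4, - 7/4, - 25/18,1/2, 9/16, 19/3,  42,  46,48,53,56 , 67.28, 85]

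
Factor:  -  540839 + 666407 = 125568=2^7*3^2*109^1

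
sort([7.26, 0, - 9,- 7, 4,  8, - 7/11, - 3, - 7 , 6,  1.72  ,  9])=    [-9, - 7, - 7, - 3, -7/11,0,1.72, 4, 6, 7.26,  8,9]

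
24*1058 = 25392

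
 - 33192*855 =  - 28379160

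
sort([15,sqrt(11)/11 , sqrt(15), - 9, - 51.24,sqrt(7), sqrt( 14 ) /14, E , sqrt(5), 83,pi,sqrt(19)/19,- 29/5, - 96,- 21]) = [  -  96,-51.24 , - 21, - 9, - 29/5 , sqrt(19 )/19,  sqrt( 14)/14,sqrt( 11)/11,  sqrt( 5),sqrt(7), E , pi, sqrt(15) , 15, 83 ]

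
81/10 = 8  +  1/10 = 8.10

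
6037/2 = 6037/2 = 3018.50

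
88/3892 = 22/973  =  0.02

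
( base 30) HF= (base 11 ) 438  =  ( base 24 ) ll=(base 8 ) 1015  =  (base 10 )525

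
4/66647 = 4/66647 =0.00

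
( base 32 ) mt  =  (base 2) 1011011101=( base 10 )733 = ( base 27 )104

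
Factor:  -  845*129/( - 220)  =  21801/44 = 2^ ( - 2)*3^1 * 11^( -1)*13^2*43^1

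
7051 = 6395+656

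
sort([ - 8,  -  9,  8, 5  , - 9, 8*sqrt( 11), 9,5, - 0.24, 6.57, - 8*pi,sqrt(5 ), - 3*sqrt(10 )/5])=[-8*pi,-9, - 9,- 8, - 3*sqrt(10 )/5, - 0.24,sqrt( 5), 5, 5, 6.57, 8, 9 , 8*sqrt(11) ] 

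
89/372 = 89/372 = 0.24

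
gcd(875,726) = 1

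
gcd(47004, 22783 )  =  1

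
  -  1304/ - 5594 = 652/2797=0.23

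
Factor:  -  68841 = -3^2 * 7649^1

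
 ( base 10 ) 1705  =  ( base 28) 24p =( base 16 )6a9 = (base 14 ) 89B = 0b11010101001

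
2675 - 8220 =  - 5545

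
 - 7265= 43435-50700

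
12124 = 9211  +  2913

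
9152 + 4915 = 14067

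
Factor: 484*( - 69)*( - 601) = 20070996 = 2^2*3^1*11^2*23^1*601^1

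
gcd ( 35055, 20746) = 41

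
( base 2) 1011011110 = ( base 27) 105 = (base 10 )734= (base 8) 1336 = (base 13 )446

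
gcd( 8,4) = 4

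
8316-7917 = 399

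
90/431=90/431 = 0.21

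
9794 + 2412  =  12206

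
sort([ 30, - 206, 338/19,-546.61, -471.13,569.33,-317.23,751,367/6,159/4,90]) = [-546.61,  -  471.13,  -  317.23, - 206,  338/19,30,159/4,367/6,90,  569.33,751] 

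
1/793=1/793 = 0.00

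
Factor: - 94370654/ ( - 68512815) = 2^1*3^( - 2)*5^( - 1)*263^(  -  1)*827^( - 1) * 6740761^1 = 13481522/9787545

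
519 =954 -435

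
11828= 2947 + 8881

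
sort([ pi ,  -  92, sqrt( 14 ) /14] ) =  [ - 92, sqrt( 14 )/14,pi ]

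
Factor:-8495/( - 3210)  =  2^( - 1)*3^( - 1 )*107^( - 1 )*1699^1 = 1699/642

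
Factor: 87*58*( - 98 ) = -494508 = - 2^2*3^1*7^2*29^2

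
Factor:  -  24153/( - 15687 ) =3^(-2 )*7^(  -  1 )*97^1 = 97/63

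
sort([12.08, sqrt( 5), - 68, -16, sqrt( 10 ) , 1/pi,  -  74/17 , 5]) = [-68,-16, - 74/17 , 1/pi, sqrt(5), sqrt (10) , 5,12.08]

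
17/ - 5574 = -1 + 5557/5574 = - 0.00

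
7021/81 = 7021/81=86.68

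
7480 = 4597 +2883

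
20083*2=40166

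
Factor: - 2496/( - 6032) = 2^2*3^1*29^( - 1) = 12/29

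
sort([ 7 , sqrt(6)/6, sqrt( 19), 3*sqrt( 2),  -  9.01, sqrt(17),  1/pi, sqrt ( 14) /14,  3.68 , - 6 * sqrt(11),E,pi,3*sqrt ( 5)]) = [ -6*sqrt(11),- 9.01,sqrt( 14)/14,1/pi,sqrt(6)/6, E,pi, 3.68, sqrt( 17 ), 3*sqrt( 2 ), sqrt(19),3*  sqrt( 5),7]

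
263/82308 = 263/82308 = 0.00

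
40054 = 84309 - 44255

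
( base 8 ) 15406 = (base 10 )6918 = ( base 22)E6A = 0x1B06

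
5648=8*706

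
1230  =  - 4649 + 5879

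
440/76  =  110/19 = 5.79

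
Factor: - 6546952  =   - 2^3*31^1 * 26399^1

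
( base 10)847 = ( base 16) 34F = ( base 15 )3B7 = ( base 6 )3531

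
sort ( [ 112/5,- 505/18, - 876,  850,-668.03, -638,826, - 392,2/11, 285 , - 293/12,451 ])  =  [ - 876,-668.03,- 638,- 392,  -  505/18,-293/12, 2/11, 112/5,285,451, 826, 850]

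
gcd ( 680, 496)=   8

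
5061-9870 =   -  4809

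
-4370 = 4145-8515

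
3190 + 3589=6779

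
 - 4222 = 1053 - 5275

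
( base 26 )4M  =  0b1111110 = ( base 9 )150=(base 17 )77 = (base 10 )126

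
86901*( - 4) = -347604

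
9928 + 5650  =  15578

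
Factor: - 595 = -5^1*7^1*17^1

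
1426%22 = 18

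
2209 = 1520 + 689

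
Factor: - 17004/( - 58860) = 13/45 = 3^( - 2)*5^( - 1 )*13^1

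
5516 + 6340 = 11856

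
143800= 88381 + 55419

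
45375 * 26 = 1179750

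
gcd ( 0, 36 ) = 36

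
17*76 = 1292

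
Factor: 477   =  3^2*53^1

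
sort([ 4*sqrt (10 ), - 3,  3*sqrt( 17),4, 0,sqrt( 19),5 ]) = [ - 3,  0,4, sqrt(19),  5,  3*sqrt(17),4 *sqrt( 10) ]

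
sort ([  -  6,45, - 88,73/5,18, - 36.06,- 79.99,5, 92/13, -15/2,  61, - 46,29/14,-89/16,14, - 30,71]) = [  -  88, - 79.99,-46, - 36.06, -30, - 15/2, - 6,-89/16,29/14 , 5,92/13,14 , 73/5,18,45,61,71]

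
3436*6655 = 22866580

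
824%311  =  202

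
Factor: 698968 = 2^3*41^1*2131^1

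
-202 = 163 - 365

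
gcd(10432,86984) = 8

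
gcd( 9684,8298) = 18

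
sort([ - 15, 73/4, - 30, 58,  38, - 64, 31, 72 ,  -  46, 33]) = [ - 64, - 46, - 30, - 15, 73/4, 31  ,  33 , 38,  58, 72]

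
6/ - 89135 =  - 6/89135  =  - 0.00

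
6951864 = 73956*94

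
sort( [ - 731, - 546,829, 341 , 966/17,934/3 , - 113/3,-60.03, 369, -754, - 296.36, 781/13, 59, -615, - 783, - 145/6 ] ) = [ - 783 ,  -  754, - 731 , - 615, - 546, - 296.36, - 60.03,-113/3,  -  145/6, 966/17, 59, 781/13,934/3,341, 369, 829]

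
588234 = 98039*6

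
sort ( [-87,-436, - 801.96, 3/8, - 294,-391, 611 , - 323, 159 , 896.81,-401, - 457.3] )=[- 801.96, - 457.3,-436, - 401, - 391 , - 323, - 294, - 87,  3/8,159, 611, 896.81 ]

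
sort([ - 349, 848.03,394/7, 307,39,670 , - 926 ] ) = [ - 926,  -  349,  39, 394/7,307 , 670,848.03] 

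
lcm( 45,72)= 360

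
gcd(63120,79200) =240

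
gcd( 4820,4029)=1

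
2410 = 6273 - 3863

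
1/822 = 1/822  =  0.00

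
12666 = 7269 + 5397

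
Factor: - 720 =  - 2^4*3^2*5^1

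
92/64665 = 92/64665 = 0.00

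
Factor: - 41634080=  - 2^5*5^1*260213^1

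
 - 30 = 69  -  99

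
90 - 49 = 41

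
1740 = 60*29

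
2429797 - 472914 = 1956883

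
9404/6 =4702/3 = 1567.33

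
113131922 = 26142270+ 86989652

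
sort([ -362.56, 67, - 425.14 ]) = [ - 425.14, - 362.56,67 ]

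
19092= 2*9546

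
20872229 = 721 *28949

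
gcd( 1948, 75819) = 1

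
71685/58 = 71685/58 = 1235.95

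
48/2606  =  24/1303 = 0.02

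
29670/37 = 801 + 33/37  =  801.89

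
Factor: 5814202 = 2^1*43^1 * 67607^1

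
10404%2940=1584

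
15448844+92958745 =108407589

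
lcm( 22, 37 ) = 814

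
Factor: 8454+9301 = 5^1*53^1*67^1 = 17755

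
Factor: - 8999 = - 8999^1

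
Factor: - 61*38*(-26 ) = 2^2*13^1*19^1*61^1=60268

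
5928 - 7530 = -1602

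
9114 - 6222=2892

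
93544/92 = 1016+18/23=1016.78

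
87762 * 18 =1579716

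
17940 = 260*69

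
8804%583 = 59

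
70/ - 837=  - 1+767/837  =  - 0.08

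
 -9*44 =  - 396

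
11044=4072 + 6972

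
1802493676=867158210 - -935335466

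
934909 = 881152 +53757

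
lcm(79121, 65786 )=5854954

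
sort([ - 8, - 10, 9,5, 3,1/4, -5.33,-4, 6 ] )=[  -  10,-8,-5.33,-4, 1/4, 3, 5 , 6,9]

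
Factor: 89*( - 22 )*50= - 97900 = -  2^2*5^2*11^1 * 89^1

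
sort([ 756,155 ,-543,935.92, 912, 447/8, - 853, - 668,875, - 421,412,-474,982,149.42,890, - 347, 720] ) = [ - 853, - 668, - 543,-474,-421, - 347,447/8, 149.42,155,412,720,756,875, 890,912, 935.92,  982 ] 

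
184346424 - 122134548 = 62211876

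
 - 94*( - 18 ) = 1692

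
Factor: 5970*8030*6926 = 2^3*3^1*5^2*  11^1*73^1*199^1*3463^1 = 332026206600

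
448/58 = 7 + 21/29=7.72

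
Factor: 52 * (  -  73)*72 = - 273312 = - 2^5*3^2*13^1*73^1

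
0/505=0 =0.00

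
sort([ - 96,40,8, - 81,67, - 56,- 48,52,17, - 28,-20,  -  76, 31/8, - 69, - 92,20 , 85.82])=[ - 96, - 92, - 81, - 76, - 69, -56, - 48, - 28, - 20, 31/8,8,17,20,40,52,67,  85.82] 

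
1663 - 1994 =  - 331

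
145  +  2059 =2204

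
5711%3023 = 2688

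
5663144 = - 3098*( - 1828 )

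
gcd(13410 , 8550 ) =90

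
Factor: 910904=2^3*31^1*3673^1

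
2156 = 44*49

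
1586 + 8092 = 9678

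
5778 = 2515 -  - 3263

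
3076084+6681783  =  9757867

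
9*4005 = 36045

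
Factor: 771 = 3^1*257^1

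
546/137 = 546/137= 3.99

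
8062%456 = 310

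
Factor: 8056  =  2^3*19^1*53^1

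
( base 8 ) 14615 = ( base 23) c89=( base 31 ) 6p0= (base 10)6541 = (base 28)89H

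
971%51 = 2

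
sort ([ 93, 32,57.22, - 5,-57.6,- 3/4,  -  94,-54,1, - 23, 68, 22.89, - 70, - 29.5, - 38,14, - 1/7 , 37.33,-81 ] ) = [ - 94, - 81, - 70,-57.6 , -54, - 38, - 29.5, -23,-5,-3/4 , -1/7,1, 14,22.89,  32, 37.33,57.22,  68,93 ]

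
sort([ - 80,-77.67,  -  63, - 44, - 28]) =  [  -  80, - 77.67,-63, - 44,-28]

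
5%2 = 1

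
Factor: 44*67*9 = 26532 = 2^2*3^2*11^1 * 67^1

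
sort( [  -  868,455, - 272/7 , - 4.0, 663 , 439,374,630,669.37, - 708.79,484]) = [ - 868 ,- 708.79,  -  272/7, - 4.0,374,439,455,484,630,  663 , 669.37]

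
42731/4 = 10682 + 3/4 = 10682.75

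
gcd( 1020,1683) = 51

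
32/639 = 32/639 = 0.05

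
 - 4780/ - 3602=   1 + 589/1801 = 1.33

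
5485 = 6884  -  1399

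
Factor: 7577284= 2^2*11^1*13^2*1019^1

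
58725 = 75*783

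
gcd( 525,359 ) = 1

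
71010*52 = 3692520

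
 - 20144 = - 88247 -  -68103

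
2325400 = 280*8305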